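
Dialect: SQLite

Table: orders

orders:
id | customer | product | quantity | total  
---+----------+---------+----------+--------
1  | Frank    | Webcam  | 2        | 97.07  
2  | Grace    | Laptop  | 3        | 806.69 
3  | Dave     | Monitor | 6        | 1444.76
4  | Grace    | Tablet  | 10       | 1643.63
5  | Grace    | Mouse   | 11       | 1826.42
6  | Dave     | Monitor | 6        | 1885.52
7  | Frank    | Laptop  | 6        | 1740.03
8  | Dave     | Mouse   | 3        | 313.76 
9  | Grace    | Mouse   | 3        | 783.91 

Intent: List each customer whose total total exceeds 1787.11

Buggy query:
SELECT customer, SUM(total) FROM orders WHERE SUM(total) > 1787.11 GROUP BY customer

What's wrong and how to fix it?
Bug: SUM(total) is an aggregate, but WHERE filters rows before aggregation

Fix: Use HAVING (which filters groups after aggregation) instead of WHERE

Corrected query:
SELECT customer, SUM(total) FROM orders GROUP BY customer HAVING SUM(total) > 1787.11

Result:
customer | SUM(total)
---------+-----------
Dave     | 3644.04   
Frank    | 1837.1    
Grace    | 5060.65   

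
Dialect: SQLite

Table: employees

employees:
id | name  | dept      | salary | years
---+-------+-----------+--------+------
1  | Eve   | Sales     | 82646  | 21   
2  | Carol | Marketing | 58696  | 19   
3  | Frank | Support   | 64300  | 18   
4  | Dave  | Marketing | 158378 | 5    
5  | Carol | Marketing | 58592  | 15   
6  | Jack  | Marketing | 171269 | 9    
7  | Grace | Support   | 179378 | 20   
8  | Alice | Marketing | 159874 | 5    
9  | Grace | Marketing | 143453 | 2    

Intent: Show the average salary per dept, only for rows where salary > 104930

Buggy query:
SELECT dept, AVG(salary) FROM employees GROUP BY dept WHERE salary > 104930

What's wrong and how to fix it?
Bug: Row-level WHERE must come before GROUP BY in the clause order

Fix: Move the WHERE clause before GROUP BY

Corrected query:
SELECT dept, AVG(salary) FROM employees WHERE salary > 104930 GROUP BY dept

Result:
dept      | AVG(salary)
----------+------------
Marketing | 158243.5   
Support   | 179378     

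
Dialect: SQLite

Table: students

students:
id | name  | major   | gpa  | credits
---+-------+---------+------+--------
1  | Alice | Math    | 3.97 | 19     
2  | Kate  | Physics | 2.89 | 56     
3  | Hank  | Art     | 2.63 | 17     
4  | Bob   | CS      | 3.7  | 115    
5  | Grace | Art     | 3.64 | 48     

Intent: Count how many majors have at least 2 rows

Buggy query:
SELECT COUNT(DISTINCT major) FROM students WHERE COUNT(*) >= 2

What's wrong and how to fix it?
Bug: COUNT(*) cannot appear in WHERE; the per-group count doesn't exist yet

Fix: Use a subquery that GROUPs and filters with HAVING, then count its rows

Corrected query:
SELECT COUNT(*) FROM (SELECT major FROM students GROUP BY major HAVING COUNT(*) >= 2)

Result:
COUNT(*)
--------
1       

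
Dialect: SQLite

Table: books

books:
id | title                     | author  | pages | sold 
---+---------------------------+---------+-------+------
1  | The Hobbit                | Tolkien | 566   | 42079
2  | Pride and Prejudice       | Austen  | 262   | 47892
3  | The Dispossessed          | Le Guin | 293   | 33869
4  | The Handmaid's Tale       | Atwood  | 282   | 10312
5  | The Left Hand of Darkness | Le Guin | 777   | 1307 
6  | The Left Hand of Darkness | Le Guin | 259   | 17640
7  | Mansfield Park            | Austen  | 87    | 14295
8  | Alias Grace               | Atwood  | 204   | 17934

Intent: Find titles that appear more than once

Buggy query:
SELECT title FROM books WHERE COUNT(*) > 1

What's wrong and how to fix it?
Bug: WHERE can't reference COUNT(*); aggregates are computed after WHERE

Fix: Group first, then use HAVING for the count condition

Corrected query:
SELECT title FROM books GROUP BY title HAVING COUNT(*) > 1

Result:
title                    
-------------------------
The Left Hand of Darkness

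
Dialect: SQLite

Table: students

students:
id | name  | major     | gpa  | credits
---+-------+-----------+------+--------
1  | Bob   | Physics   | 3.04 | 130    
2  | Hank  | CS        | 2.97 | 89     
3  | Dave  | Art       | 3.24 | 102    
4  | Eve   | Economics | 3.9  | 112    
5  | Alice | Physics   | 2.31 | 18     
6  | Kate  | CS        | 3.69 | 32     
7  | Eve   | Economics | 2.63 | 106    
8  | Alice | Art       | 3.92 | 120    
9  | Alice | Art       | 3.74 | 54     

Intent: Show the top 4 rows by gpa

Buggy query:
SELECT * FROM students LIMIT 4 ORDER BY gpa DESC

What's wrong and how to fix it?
Bug: LIMIT must come after ORDER BY

Fix: Sort with ORDER BY, then apply LIMIT

Corrected query:
SELECT * FROM students ORDER BY gpa DESC LIMIT 4

Result:
id | name  | major     | gpa  | credits
---+-------+-----------+------+--------
8  | Alice | Art       | 3.92 | 120    
4  | Eve   | Economics | 3.9  | 112    
9  | Alice | Art       | 3.74 | 54     
6  | Kate  | CS        | 3.69 | 32     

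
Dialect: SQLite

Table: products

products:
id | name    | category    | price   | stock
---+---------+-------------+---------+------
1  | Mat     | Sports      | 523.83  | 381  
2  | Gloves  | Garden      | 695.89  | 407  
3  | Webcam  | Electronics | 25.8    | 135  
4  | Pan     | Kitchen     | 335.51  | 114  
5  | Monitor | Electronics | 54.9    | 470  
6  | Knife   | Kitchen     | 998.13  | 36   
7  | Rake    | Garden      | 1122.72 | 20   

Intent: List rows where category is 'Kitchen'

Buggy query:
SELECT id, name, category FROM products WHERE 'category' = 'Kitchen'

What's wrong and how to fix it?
Bug: 'category' in single quotes is a string literal, not the column; the comparison is literal-vs-literal and never true

Fix: Remove the quotes around the column name (or use double quotes for an identifier)

Corrected query:
SELECT id, name, category FROM products WHERE category = 'Kitchen'

Result:
id | name  | category
---+-------+---------
4  | Pan   | Kitchen 
6  | Knife | Kitchen 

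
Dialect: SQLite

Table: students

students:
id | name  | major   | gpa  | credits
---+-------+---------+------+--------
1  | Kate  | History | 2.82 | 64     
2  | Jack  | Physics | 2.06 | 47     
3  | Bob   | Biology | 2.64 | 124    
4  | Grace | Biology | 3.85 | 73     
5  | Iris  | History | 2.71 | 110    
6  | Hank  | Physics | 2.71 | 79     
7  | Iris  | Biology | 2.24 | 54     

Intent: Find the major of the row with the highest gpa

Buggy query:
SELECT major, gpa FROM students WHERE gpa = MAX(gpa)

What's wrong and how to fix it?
Bug: MAX(gpa) is an aggregate and cannot be used directly in WHERE

Fix: Use a subquery: WHERE gpa = (SELECT MAX(gpa) FROM students)

Corrected query:
SELECT major, gpa FROM students WHERE gpa = (SELECT MAX(gpa) FROM students)

Result:
major   | gpa 
--------+-----
Biology | 3.85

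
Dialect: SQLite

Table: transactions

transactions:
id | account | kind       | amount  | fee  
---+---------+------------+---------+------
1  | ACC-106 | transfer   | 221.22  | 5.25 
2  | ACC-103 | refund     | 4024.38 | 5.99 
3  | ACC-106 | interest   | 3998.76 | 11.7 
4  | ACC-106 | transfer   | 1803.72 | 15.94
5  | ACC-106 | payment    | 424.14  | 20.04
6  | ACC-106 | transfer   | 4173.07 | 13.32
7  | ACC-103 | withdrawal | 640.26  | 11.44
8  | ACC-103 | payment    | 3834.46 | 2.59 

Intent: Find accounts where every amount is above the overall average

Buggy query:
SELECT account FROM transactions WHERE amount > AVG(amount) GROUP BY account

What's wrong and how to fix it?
Bug: WHERE evaluates per row before aggregation, so AVG() is unavailable

Fix: Compute the overall average in a scalar subquery and compare each group's MIN against it in HAVING

Corrected query:
SELECT account FROM transactions GROUP BY account HAVING MIN(amount) > (SELECT AVG(amount) FROM transactions)

Result:
(no rows)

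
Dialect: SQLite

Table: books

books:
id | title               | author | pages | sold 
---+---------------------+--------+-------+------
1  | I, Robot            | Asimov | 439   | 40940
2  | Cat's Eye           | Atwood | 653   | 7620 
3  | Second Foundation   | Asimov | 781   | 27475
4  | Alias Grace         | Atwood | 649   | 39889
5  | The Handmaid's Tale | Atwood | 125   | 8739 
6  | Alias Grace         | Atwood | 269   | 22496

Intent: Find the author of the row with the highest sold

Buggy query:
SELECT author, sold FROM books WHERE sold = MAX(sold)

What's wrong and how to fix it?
Bug: WHERE is evaluated per row; an aggregate over the whole table isn't defined there

Fix: Use a subquery: WHERE sold = (SELECT MAX(sold) FROM books)

Corrected query:
SELECT author, sold FROM books WHERE sold = (SELECT MAX(sold) FROM books)

Result:
author | sold 
-------+------
Asimov | 40940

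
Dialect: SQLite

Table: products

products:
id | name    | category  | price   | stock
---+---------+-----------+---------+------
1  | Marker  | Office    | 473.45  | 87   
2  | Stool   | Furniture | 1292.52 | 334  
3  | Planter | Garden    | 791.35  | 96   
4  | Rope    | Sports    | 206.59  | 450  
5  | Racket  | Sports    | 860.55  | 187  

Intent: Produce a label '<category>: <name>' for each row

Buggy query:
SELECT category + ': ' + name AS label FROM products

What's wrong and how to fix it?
Bug: SQLite uses || for string concatenation; + coerces text to numbers (yielding 0)

Fix: Use the || operator for string concatenation

Corrected query:
SELECT category || ': ' || name AS label FROM products

Result:
label           
----------------
Office: Marker  
Furniture: Stool
Garden: Planter 
Sports: Rope    
Sports: Racket  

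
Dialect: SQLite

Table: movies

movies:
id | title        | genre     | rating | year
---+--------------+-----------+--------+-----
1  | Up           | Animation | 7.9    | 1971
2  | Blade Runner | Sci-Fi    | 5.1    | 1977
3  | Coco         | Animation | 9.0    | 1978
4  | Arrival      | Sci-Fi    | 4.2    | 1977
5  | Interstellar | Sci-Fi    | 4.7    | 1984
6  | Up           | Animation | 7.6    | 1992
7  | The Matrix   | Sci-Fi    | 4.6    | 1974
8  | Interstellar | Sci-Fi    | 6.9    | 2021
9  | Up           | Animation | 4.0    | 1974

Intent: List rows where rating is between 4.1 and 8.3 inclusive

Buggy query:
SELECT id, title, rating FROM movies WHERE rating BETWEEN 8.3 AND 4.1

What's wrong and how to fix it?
Bug: The bounds are reversed; BETWEEN a AND b requires a <= b to match anything

Fix: Write BETWEEN 4.1 AND 8.3

Corrected query:
SELECT id, title, rating FROM movies WHERE rating BETWEEN 4.1 AND 8.3

Result:
id | title        | rating
---+--------------+-------
1  | Up           | 7.9   
2  | Blade Runner | 5.1   
4  | Arrival      | 4.2   
5  | Interstellar | 4.7   
6  | Up           | 7.6   
7  | The Matrix   | 4.6   
8  | Interstellar | 6.9   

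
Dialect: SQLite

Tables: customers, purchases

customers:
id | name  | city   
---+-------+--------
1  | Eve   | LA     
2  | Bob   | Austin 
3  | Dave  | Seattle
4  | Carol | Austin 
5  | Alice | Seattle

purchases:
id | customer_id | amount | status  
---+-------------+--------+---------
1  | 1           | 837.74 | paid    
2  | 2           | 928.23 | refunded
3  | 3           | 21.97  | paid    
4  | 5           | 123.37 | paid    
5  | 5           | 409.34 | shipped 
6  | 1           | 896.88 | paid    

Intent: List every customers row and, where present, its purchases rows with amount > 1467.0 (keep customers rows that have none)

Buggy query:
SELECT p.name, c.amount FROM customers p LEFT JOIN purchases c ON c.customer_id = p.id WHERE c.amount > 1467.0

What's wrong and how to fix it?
Bug: A WHERE condition on the right-hand table after LEFT JOIN drops unmatched parents

Fix: Move the right-table condition into the ON clause so unmatched parents are kept

Corrected query:
SELECT p.name, c.amount FROM customers p LEFT JOIN purchases c ON c.customer_id = p.id AND c.amount > 1467.0

Result:
name  | amount
------+-------
Eve   | NULL  
Bob   | NULL  
Dave  | NULL  
Carol | NULL  
Alice | NULL  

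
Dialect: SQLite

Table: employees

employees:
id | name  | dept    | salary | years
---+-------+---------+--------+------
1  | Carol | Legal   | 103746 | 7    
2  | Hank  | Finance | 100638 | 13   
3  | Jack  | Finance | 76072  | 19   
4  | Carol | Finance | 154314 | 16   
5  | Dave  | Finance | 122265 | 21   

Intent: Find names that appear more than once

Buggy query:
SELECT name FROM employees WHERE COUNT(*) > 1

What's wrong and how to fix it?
Bug: WHERE can't reference COUNT(*); aggregates are computed after WHERE

Fix: GROUP BY name, then filter groups with HAVING COUNT(*) > 1

Corrected query:
SELECT name FROM employees GROUP BY name HAVING COUNT(*) > 1

Result:
name 
-----
Carol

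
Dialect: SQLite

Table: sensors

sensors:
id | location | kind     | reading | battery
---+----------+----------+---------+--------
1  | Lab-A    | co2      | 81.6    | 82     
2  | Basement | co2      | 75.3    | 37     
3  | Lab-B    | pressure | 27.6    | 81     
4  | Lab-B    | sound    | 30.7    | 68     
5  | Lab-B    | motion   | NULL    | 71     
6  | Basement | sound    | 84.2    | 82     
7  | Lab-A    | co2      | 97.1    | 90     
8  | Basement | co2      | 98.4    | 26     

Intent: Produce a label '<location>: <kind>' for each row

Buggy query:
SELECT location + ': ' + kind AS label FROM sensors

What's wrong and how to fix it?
Bug: '+' is numeric addition; on text columns SQLite converts them to 0 instead of concatenating

Fix: Use the || operator for string concatenation

Corrected query:
SELECT location || ': ' || kind AS label FROM sensors

Result:
label          
---------------
Lab-A: co2     
Basement: co2  
Lab-B: pressure
Lab-B: sound   
Lab-B: motion  
Basement: sound
Lab-A: co2     
Basement: co2  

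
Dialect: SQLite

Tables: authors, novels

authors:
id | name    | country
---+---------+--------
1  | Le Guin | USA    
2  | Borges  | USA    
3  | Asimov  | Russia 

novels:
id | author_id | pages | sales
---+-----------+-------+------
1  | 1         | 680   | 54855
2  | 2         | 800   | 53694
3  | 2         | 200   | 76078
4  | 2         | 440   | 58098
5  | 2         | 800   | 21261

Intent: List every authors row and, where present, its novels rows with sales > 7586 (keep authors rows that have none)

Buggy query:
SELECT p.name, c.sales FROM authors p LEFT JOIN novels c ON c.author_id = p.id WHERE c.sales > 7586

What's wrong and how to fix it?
Bug: Filtering c.sales in WHERE discards the NULL rows produced by LEFT JOIN, turning it into an inner join

Fix: Move the right-table condition into the ON clause so unmatched parents are kept

Corrected query:
SELECT p.name, c.sales FROM authors p LEFT JOIN novels c ON c.author_id = p.id AND c.sales > 7586

Result:
name    | sales
--------+------
Le Guin | 54855
Borges  | 21261
Borges  | 53694
Borges  | 58098
Borges  | 76078
Asimov  | NULL 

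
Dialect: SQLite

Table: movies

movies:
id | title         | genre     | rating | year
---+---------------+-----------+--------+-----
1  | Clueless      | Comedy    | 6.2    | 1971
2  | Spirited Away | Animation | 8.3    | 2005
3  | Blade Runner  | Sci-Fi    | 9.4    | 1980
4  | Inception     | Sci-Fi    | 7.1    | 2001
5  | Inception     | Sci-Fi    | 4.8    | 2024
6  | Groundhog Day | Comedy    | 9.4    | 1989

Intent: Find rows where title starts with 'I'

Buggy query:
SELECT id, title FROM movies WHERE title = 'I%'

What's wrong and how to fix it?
Bug: Wildcards only work with LIKE; '=' treats '%' as a literal character

Fix: Use LIKE for wildcard pattern matching

Corrected query:
SELECT id, title FROM movies WHERE title LIKE 'I%'

Result:
id | title    
---+----------
4  | Inception
5  | Inception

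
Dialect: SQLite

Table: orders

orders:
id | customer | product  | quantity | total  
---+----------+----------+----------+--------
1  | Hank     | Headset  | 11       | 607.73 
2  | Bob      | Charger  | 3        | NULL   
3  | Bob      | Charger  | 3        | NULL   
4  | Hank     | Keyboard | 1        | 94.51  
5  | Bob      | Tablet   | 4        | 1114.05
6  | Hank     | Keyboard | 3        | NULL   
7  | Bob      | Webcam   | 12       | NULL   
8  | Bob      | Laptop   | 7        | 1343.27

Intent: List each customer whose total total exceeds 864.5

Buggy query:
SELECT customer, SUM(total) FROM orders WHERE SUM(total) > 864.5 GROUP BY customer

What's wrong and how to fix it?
Bug: SUM(total) is an aggregate, but WHERE filters rows before aggregation

Fix: Use HAVING (which filters groups after aggregation) instead of WHERE

Corrected query:
SELECT customer, SUM(total) FROM orders GROUP BY customer HAVING SUM(total) > 864.5

Result:
customer | SUM(total)
---------+-----------
Bob      | 2457.32   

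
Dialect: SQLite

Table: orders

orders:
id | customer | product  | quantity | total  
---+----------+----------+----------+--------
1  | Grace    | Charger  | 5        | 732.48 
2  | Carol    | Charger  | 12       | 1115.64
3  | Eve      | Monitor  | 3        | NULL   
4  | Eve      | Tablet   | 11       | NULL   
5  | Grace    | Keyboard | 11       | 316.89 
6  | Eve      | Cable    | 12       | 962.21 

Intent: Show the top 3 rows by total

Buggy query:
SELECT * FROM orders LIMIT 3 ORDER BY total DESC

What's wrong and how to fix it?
Bug: LIMIT must come after ORDER BY

Fix: Swap the clauses: ORDER BY first, then LIMIT

Corrected query:
SELECT * FROM orders ORDER BY total DESC LIMIT 3

Result:
id | customer | product | quantity | total  
---+----------+---------+----------+--------
2  | Carol    | Charger | 12       | 1115.64
6  | Eve      | Cable   | 12       | 962.21 
1  | Grace    | Charger | 5        | 732.48 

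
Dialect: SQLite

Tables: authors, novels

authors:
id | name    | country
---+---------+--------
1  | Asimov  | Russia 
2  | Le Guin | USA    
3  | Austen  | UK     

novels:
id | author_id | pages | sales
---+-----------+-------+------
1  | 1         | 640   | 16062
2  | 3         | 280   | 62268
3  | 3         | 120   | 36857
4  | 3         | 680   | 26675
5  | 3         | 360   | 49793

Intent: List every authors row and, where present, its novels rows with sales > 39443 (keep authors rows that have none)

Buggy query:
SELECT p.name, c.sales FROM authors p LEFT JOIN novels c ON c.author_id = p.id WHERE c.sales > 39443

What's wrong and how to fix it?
Bug: A WHERE condition on the right-hand table after LEFT JOIN drops unmatched parents

Fix: Put 'c.sales > 39443' in the JOIN's ON clause instead of WHERE

Corrected query:
SELECT p.name, c.sales FROM authors p LEFT JOIN novels c ON c.author_id = p.id AND c.sales > 39443

Result:
name    | sales
--------+------
Asimov  | NULL 
Le Guin | NULL 
Austen  | 49793
Austen  | 62268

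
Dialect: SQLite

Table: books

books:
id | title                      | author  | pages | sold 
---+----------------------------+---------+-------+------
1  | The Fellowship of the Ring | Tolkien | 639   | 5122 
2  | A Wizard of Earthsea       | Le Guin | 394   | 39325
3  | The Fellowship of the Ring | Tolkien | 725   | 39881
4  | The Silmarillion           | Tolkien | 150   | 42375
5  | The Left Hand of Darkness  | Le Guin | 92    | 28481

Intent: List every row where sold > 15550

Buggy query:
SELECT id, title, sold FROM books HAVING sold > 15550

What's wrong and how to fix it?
Bug: This is a non-aggregate query (no GROUP BY, no aggregates), so in SQLite the HAVING clause is invalid here; a row-level condition belongs in WHERE

Fix: Replace HAVING with WHERE since the condition applies to individual rows

Corrected query:
SELECT id, title, sold FROM books WHERE sold > 15550

Result:
id | title                      | sold 
---+----------------------------+------
2  | A Wizard of Earthsea       | 39325
3  | The Fellowship of the Ring | 39881
4  | The Silmarillion           | 42375
5  | The Left Hand of Darkness  | 28481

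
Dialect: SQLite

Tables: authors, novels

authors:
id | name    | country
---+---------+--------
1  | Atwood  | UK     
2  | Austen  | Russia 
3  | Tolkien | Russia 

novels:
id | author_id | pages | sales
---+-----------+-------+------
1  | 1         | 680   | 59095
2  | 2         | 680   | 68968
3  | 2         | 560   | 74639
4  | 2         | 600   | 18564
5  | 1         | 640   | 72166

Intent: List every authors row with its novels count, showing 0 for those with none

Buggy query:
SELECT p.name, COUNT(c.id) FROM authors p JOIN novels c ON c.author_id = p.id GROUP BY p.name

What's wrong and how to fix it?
Bug: An inner join excludes parents with zero children

Fix: Switch to LEFT JOIN to retain unmatched parent rows

Corrected query:
SELECT p.name, COUNT(c.id) FROM authors p LEFT JOIN novels c ON c.author_id = p.id GROUP BY p.name

Result:
name    | COUNT(c.id)
--------+------------
Atwood  | 2          
Austen  | 3          
Tolkien | 0          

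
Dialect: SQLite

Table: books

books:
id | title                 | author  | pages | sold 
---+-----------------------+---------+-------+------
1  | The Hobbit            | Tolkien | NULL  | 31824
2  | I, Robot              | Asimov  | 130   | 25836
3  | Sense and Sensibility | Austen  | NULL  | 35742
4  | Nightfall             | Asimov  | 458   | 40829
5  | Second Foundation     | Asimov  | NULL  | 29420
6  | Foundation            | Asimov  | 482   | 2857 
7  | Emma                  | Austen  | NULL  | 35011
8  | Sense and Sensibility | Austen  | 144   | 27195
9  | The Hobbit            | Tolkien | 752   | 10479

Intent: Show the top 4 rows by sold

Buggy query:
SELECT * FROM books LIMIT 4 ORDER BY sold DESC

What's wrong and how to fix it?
Bug: LIMIT must come after ORDER BY

Fix: Sort with ORDER BY, then apply LIMIT

Corrected query:
SELECT * FROM books ORDER BY sold DESC LIMIT 4

Result:
id | title                 | author  | pages | sold 
---+-----------------------+---------+-------+------
4  | Nightfall             | Asimov  | 458   | 40829
3  | Sense and Sensibility | Austen  | NULL  | 35742
7  | Emma                  | Austen  | NULL  | 35011
1  | The Hobbit            | Tolkien | NULL  | 31824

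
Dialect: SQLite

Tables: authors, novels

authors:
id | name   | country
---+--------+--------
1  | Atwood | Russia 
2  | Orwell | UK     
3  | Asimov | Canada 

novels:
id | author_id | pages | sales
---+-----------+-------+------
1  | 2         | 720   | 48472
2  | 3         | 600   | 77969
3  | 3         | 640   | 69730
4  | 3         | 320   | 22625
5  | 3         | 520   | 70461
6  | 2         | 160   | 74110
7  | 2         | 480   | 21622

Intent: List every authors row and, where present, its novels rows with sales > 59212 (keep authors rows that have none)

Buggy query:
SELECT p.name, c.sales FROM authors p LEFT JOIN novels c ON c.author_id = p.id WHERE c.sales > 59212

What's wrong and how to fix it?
Bug: Filtering c.sales in WHERE discards the NULL rows produced by LEFT JOIN, turning it into an inner join

Fix: Put 'c.sales > 59212' in the JOIN's ON clause instead of WHERE

Corrected query:
SELECT p.name, c.sales FROM authors p LEFT JOIN novels c ON c.author_id = p.id AND c.sales > 59212

Result:
name   | sales
-------+------
Atwood | NULL 
Orwell | 74110
Asimov | 69730
Asimov | 70461
Asimov | 77969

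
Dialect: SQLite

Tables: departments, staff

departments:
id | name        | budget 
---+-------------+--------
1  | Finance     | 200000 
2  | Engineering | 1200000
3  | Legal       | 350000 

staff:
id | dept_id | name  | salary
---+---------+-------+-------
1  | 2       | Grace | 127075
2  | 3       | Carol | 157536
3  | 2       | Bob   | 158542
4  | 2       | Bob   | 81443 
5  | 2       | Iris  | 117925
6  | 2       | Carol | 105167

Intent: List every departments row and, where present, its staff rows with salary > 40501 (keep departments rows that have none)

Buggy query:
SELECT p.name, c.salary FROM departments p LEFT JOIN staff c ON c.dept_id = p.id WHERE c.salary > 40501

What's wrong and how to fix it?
Bug: A WHERE condition on the right-hand table after LEFT JOIN drops unmatched parents

Fix: Move the right-table condition into the ON clause so unmatched parents are kept

Corrected query:
SELECT p.name, c.salary FROM departments p LEFT JOIN staff c ON c.dept_id = p.id AND c.salary > 40501

Result:
name        | salary
------------+-------
Finance     | NULL  
Engineering | 81443 
Engineering | 105167
Engineering | 117925
Engineering | 127075
Engineering | 158542
Legal       | 157536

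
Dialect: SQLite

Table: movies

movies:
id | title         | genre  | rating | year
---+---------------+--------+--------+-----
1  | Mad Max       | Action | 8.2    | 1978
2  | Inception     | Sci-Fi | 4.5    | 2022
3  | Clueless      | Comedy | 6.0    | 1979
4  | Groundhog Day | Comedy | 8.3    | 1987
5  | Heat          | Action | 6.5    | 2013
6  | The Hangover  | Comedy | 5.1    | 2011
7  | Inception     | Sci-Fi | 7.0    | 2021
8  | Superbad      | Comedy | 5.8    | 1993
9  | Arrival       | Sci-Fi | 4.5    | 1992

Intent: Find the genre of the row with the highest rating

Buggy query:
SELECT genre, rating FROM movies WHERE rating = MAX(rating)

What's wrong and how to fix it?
Bug: WHERE is evaluated per row; an aggregate over the whole table isn't defined there

Fix: Use a subquery: WHERE rating = (SELECT MAX(rating) FROM movies)

Corrected query:
SELECT genre, rating FROM movies WHERE rating = (SELECT MAX(rating) FROM movies)

Result:
genre  | rating
-------+-------
Comedy | 8.3   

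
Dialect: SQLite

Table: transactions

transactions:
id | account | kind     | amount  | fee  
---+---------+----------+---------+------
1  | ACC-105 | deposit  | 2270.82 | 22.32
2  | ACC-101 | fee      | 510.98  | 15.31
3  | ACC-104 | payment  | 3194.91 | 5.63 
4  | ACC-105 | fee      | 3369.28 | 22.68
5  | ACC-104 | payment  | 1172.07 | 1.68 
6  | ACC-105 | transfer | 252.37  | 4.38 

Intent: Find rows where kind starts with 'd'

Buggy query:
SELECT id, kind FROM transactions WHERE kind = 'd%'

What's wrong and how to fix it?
Bug: Wildcards only work with LIKE; '=' treats '%' as a literal character

Fix: Replace '=' with LIKE so 'd%' is treated as a pattern

Corrected query:
SELECT id, kind FROM transactions WHERE kind LIKE 'd%'

Result:
id | kind   
---+--------
1  | deposit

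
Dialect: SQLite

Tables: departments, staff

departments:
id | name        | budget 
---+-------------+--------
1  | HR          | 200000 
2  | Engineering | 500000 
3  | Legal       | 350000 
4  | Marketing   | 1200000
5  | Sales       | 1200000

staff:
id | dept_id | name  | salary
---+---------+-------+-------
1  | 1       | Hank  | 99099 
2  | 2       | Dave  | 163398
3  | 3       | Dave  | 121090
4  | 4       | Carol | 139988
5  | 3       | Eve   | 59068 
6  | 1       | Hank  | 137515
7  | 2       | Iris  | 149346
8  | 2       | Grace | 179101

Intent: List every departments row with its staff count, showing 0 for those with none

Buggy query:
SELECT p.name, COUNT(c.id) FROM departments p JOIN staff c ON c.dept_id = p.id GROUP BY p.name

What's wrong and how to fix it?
Bug: An inner join excludes parents with zero children

Fix: Use LEFT JOIN so parents without children still appear (COUNT(c.id) gives 0)

Corrected query:
SELECT p.name, COUNT(c.id) FROM departments p LEFT JOIN staff c ON c.dept_id = p.id GROUP BY p.name

Result:
name        | COUNT(c.id)
------------+------------
Engineering | 3          
HR          | 2          
Legal       | 2          
Marketing   | 1          
Sales       | 0          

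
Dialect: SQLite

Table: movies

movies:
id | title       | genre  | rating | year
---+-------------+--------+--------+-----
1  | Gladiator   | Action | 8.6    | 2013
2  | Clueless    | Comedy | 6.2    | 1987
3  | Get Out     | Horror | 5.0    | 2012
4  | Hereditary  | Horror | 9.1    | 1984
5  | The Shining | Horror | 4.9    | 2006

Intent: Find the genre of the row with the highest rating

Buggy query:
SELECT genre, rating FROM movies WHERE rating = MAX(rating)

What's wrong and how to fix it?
Bug: WHERE is evaluated per row; an aggregate over the whole table isn't defined there

Fix: Wrap MAX in a scalar subquery so WHERE compares against a single value

Corrected query:
SELECT genre, rating FROM movies WHERE rating = (SELECT MAX(rating) FROM movies)

Result:
genre  | rating
-------+-------
Horror | 9.1   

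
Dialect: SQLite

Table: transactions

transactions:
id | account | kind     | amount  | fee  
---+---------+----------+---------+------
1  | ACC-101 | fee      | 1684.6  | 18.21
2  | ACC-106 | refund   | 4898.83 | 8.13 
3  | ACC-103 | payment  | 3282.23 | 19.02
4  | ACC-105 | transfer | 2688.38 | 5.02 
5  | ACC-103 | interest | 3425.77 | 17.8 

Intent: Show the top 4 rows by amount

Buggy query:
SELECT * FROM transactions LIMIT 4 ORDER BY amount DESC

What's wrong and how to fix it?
Bug: ORDER BY cannot follow LIMIT; LIMIT is the final clause

Fix: Sort with ORDER BY, then apply LIMIT

Corrected query:
SELECT * FROM transactions ORDER BY amount DESC LIMIT 4

Result:
id | account | kind     | amount  | fee  
---+---------+----------+---------+------
2  | ACC-106 | refund   | 4898.83 | 8.13 
5  | ACC-103 | interest | 3425.77 | 17.8 
3  | ACC-103 | payment  | 3282.23 | 19.02
4  | ACC-105 | transfer | 2688.38 | 5.02 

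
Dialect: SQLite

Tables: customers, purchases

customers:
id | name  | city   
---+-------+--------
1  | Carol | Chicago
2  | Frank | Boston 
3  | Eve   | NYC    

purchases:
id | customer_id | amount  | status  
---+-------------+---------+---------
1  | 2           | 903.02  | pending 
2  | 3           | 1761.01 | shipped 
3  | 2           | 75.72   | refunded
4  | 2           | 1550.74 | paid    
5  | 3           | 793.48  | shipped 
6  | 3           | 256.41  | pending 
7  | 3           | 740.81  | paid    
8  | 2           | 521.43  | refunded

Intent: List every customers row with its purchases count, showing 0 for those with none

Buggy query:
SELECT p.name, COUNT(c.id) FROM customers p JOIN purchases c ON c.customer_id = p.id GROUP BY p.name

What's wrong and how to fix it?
Bug: INNER JOIN drops customers rows that have no matching purchases rows

Fix: Switch to LEFT JOIN to retain unmatched parent rows

Corrected query:
SELECT p.name, COUNT(c.id) FROM customers p LEFT JOIN purchases c ON c.customer_id = p.id GROUP BY p.name

Result:
name  | COUNT(c.id)
------+------------
Carol | 0          
Eve   | 4          
Frank | 4          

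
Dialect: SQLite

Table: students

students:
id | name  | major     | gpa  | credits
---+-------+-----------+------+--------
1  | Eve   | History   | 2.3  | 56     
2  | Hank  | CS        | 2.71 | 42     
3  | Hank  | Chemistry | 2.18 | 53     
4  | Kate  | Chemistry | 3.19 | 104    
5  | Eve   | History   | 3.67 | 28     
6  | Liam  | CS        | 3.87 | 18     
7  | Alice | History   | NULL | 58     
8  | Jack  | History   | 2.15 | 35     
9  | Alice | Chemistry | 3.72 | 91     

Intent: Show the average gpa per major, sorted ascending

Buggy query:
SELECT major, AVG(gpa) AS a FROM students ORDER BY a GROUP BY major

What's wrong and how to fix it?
Bug: GROUP BY must precede ORDER BY

Fix: Move ORDER BY to the end, after GROUP BY

Corrected query:
SELECT major, AVG(gpa) AS a FROM students GROUP BY major ORDER BY a

Result:
major     | a       
----------+---------
History   | 2.706667
Chemistry | 3.03    
CS        | 3.29    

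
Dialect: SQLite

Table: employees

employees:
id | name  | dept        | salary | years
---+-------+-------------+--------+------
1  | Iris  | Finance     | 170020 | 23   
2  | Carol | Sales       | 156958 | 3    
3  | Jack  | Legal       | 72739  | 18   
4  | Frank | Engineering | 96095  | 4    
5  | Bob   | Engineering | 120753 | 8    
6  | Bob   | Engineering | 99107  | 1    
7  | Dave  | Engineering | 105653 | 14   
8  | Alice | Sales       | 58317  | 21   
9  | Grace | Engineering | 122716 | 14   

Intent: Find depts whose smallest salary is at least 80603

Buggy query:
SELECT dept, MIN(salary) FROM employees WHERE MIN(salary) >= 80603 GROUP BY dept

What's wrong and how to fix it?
Bug: MIN() in WHERE is a misuse of aggregate

Fix: Replace WHERE with HAVING after the GROUP BY

Corrected query:
SELECT dept, MIN(salary) FROM employees GROUP BY dept HAVING MIN(salary) >= 80603

Result:
dept        | MIN(salary)
------------+------------
Engineering | 96095      
Finance     | 170020     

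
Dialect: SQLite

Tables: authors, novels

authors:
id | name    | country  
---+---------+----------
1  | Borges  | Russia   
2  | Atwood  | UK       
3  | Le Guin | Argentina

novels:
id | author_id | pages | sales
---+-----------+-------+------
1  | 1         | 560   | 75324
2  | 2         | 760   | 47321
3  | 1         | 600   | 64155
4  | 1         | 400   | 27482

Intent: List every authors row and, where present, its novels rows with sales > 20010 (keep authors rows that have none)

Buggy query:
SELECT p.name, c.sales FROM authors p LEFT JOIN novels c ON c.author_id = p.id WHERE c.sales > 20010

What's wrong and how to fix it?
Bug: Filtering c.sales in WHERE discards the NULL rows produced by LEFT JOIN, turning it into an inner join

Fix: Put 'c.sales > 20010' in the JOIN's ON clause instead of WHERE

Corrected query:
SELECT p.name, c.sales FROM authors p LEFT JOIN novels c ON c.author_id = p.id AND c.sales > 20010

Result:
name    | sales
--------+------
Borges  | 27482
Borges  | 64155
Borges  | 75324
Atwood  | 47321
Le Guin | NULL 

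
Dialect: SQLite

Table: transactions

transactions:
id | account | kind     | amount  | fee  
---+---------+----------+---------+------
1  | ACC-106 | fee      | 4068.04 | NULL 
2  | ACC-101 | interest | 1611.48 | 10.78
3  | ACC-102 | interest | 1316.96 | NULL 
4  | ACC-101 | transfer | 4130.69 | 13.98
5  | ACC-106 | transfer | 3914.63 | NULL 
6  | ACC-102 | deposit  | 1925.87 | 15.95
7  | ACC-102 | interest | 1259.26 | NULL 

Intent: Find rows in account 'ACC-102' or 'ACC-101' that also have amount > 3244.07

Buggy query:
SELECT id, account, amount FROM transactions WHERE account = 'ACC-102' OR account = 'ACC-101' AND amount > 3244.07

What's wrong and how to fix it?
Bug: AND binds tighter than OR, so this parses as account = 'ACC-102' OR (account = 'ACC-101' AND amount > 3244.07)

Fix: Add parentheses around the OR so the AND applies to both alternatives

Corrected query:
SELECT id, account, amount FROM transactions WHERE (account = 'ACC-102' OR account = 'ACC-101') AND amount > 3244.07

Result:
id | account | amount 
---+---------+--------
4  | ACC-101 | 4130.69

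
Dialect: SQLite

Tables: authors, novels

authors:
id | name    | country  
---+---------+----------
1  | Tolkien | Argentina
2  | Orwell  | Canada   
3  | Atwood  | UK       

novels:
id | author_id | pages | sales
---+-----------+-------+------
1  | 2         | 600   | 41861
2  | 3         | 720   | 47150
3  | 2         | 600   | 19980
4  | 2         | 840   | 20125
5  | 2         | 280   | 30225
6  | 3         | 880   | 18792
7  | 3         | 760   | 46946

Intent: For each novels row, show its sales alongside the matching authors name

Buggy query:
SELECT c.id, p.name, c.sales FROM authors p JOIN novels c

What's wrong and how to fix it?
Bug: JOIN with no ON clause produces a cartesian product; every novels row pairs with every authors row

Fix: Specify the join condition linking the foreign key to the parent id

Corrected query:
SELECT c.id, p.name, c.sales FROM authors p JOIN novels c ON c.author_id = p.id

Result:
id | name   | sales
---+--------+------
1  | Orwell | 41861
2  | Atwood | 47150
3  | Orwell | 19980
4  | Orwell | 20125
5  | Orwell | 30225
6  | Atwood | 18792
7  | Atwood | 46946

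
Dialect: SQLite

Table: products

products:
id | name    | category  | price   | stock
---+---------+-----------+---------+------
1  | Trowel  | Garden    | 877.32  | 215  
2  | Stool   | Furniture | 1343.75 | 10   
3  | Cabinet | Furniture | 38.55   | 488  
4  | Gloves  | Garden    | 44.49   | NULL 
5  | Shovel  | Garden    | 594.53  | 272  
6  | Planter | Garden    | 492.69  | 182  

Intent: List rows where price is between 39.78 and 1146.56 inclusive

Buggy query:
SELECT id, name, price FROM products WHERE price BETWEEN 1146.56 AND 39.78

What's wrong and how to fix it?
Bug: BETWEEN expects the lower bound first; with 1146.56 AND 39.78 the range is empty

Fix: Swap the bounds so the smaller value comes first

Corrected query:
SELECT id, name, price FROM products WHERE price BETWEEN 39.78 AND 1146.56

Result:
id | name    | price 
---+---------+-------
1  | Trowel  | 877.32
4  | Gloves  | 44.49 
5  | Shovel  | 594.53
6  | Planter | 492.69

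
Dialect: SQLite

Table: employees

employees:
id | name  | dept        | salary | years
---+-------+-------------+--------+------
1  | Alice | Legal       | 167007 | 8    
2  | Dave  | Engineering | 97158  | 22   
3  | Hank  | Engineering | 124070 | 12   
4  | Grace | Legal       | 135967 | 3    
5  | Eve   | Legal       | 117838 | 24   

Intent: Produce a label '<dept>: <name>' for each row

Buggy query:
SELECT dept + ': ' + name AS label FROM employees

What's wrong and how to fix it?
Bug: '+' is numeric addition; on text columns SQLite converts them to 0 instead of concatenating

Fix: Replace + with || to concatenate text

Corrected query:
SELECT dept || ': ' || name AS label FROM employees

Result:
label            
-----------------
Legal: Alice     
Engineering: Dave
Engineering: Hank
Legal: Grace     
Legal: Eve       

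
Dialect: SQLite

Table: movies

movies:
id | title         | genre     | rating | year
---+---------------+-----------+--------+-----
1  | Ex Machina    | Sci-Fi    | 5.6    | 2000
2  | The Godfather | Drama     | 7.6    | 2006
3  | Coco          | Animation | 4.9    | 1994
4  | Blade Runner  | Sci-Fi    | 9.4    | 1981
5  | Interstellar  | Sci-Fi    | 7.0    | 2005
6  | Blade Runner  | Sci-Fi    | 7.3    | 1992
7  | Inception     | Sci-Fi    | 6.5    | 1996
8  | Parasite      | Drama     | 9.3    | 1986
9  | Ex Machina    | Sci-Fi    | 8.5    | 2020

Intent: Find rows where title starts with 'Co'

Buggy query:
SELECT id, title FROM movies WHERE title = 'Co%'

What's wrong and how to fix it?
Bug: Wildcards only work with LIKE; '=' treats '%' as a literal character

Fix: Use LIKE for wildcard pattern matching

Corrected query:
SELECT id, title FROM movies WHERE title LIKE 'Co%'

Result:
id | title
---+------
3  | Coco 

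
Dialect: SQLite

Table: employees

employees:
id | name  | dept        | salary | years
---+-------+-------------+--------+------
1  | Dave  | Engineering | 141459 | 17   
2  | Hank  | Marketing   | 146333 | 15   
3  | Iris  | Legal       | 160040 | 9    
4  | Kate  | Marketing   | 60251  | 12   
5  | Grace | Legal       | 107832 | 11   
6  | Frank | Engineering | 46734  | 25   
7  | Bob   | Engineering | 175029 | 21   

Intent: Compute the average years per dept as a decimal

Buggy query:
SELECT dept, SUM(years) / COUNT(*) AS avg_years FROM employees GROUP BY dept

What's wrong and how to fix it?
Bug: Both operands are integers, so '/' performs integer division and truncates

Fix: Multiply by 1.0 (or CAST to REAL) to force floating-point division

Corrected query:
SELECT dept, SUM(years) * 1.0 / COUNT(*) AS avg_years FROM employees GROUP BY dept

Result:
dept        | avg_years
------------+----------
Engineering | 21       
Legal       | 10       
Marketing   | 13.5     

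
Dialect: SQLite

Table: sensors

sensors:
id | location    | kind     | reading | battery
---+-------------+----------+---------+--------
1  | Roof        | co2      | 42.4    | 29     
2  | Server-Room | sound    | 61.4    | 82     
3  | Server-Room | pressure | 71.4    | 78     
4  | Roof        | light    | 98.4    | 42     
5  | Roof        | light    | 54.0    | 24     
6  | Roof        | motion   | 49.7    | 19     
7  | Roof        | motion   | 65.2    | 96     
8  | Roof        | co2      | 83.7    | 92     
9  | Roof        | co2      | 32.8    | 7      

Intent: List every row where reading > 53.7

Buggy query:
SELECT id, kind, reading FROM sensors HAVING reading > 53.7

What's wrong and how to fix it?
Bug: This is a non-aggregate query (no GROUP BY, no aggregates), so in SQLite the HAVING clause is invalid here; a row-level condition belongs in WHERE

Fix: Replace HAVING with WHERE since the condition applies to individual rows

Corrected query:
SELECT id, kind, reading FROM sensors WHERE reading > 53.7

Result:
id | kind     | reading
---+----------+--------
2  | sound    | 61.4   
3  | pressure | 71.4   
4  | light    | 98.4   
5  | light    | 54     
7  | motion   | 65.2   
8  | co2      | 83.7   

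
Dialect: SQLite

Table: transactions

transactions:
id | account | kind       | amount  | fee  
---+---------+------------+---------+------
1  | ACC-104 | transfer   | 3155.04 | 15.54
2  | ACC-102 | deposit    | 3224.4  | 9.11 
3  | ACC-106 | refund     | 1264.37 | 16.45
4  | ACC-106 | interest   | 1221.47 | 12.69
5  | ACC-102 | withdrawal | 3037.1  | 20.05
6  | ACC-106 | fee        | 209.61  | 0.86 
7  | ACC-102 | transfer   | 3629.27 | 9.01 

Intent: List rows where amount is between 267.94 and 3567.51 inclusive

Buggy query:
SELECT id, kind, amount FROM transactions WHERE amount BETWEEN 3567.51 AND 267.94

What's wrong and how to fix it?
Bug: BETWEEN expects the lower bound first; with 3567.51 AND 267.94 the range is empty

Fix: Write BETWEEN 267.94 AND 3567.51

Corrected query:
SELECT id, kind, amount FROM transactions WHERE amount BETWEEN 267.94 AND 3567.51

Result:
id | kind       | amount 
---+------------+--------
1  | transfer   | 3155.04
2  | deposit    | 3224.4 
3  | refund     | 1264.37
4  | interest   | 1221.47
5  | withdrawal | 3037.1 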